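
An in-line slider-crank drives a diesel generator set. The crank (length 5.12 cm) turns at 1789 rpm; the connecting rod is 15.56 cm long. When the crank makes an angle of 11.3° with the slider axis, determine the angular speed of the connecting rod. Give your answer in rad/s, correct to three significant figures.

60.6

ω = 187.3 rad/s (converted from 1789 rpm).
The rod makes angle φ with the slider axis where L sinφ = r sinθ; differentiating, L cosφ·φ̇ = r ω cosθ.
L cosφ = √(L² − r² sin²θ) = 0.15528 m.
|ω_rod| = r ω |cosθ| / √(L² − r² sin²θ) = 0.0512·187.3·0.98061/0.15528 = 60.576 rad/s.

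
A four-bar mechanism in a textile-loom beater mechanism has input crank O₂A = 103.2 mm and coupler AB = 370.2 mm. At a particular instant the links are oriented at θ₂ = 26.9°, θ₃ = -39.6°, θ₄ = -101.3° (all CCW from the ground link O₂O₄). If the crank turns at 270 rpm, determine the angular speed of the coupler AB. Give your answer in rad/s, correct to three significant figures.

ω₂ = 28.27 rad/s (from 270 rpm).
Differentiating the loop-closure r₂e^{iθ₂}+r₃e^{iθ₃}=r₁+r₄e^{iθ₄} gives r₂ω₂e^{iθ₂}+r₃ω₃e^{iθ₃}=r₄ω₄e^{iθ₄}.
Eliminating the other unknown: ω₃ = r₂ω₂ sin(θ₄−θ₂) / [r₃ sin(θ₃−θ₄)].
Numerator sine = -0.78586; denominator sine = +0.88048.
Result = 0.1032·28.27·(-0.78586) / (0.3702·(+0.88048)) = -7.0349 rad/s; magnitude 7.0349 rad/s.

7.03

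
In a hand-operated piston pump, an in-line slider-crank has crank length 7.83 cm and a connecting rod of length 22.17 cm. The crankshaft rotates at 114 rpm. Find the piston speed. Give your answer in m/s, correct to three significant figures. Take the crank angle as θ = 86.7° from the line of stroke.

ω = 2π·114/60 = 11.94 rad/s
For an in-line slider-crank, x = r cosθ + √(L² − r² sin²θ), so v = −rω sinθ·[1 + r cosθ/√(L² − r² sin²θ)].
With r = 0.0783 m, L = 0.2217 m, θ = 86.7°: √(L² − r² sin²θ) = 0.20746 m.
v = −0.0783·11.94·0.99834·[1 + 0.0783·0.05756/0.20746] = -0.95347 m/s.
|v| = 0.95347 m/s.

0.953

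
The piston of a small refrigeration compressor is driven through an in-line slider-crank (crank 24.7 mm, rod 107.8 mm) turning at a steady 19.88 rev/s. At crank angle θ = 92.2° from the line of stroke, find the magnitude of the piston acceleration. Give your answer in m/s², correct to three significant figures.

ω = 2π·19.9 = 124.9 rad/s
x(θ) = r cosθ + √(L² − r² sin²θ); with ω constant, a = ω²·d²x/dθ².
d²x/dθ² = −r cosθ − r²(cos2θ)/√u − r⁴ sin²2θ/(4u^{3/2}),  u = L² − r² sin²θ = 0.0110116 m².
Substituting r = 0.0247 m, L = 0.1078 m, θ = 92.2°: d²x/dθ² = +0.0067445 m.
a = ω²·d²x/dθ² = (124.9)²·(+0.0067445) = +105.23 m/s²;  |a| = 105.23 m/s².

105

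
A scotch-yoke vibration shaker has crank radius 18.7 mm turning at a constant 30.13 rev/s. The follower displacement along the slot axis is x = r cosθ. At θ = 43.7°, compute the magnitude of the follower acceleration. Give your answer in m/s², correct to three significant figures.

485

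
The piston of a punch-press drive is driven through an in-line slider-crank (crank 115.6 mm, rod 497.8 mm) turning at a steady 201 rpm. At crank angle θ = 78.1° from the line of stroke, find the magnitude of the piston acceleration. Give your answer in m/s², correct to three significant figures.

0.585

ω = 2π·201/60 = 21.05 rad/s
x(θ) = r cosθ + √(L² − r² sin²θ); with ω constant, a = ω²·d²x/dθ².
d²x/dθ² = −r cosθ − r²(cos2θ)/√u − r⁴ sin²2θ/(4u^{3/2}),  u = L² − r² sin²θ = 0.23501 m².
Substituting r = 0.1156 m, L = 0.4978 m, θ = 78.1°: d²x/dθ² = +0.0013207 m.
a = ω²·d²x/dθ² = (21.05)²·(+0.0013207) = +0.58513 m/s²;  |a| = 0.58513 m/s².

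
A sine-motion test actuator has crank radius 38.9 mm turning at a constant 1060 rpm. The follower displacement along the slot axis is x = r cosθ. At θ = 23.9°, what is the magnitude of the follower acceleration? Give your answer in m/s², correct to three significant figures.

438

ω = 111 rad/s (from 1060 rpm).
x = r cosθ ⇒ ẍ = −rω² cosθ (ω constant).
|a| = rω²|cosθ| = 0.0389·(111)²·|cos 23.9°| = 438.21 m/s².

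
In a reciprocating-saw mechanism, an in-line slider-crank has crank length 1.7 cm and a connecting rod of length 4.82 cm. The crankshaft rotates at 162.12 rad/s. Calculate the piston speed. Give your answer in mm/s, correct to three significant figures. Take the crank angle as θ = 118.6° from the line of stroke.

1990

ω = 162.1 rad/s
For an in-line slider-crank, x = r cosθ + √(L² − r² sin²θ), so v = −rω sinθ·[1 + r cosθ/√(L² − r² sin²θ)].
With r = 0.017 m, L = 0.0482 m, θ = 118.6°: √(L² − r² sin²θ) = 0.045831 m.
v = −0.017·162.1·0.87798·[1 + 0.017·-0.47869/0.045831] = -1.9901 m/s.
|v| = 1.9901 m/s = 1990.1 mm/s.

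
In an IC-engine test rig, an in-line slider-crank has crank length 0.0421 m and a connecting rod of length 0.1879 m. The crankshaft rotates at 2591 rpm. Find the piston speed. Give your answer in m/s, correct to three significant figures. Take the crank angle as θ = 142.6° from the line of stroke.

ω = 2π·2591/60 = 271.3 rad/s
For an in-line slider-crank, x = r cosθ + √(L² − r² sin²θ), so v = −rω sinθ·[1 + r cosθ/√(L² − r² sin²θ)].
With r = 0.0421 m, L = 0.1879 m, θ = 142.6°: √(L² − r² sin²θ) = 0.18615 m.
v = −0.0421·271.3·0.60738·[1 + 0.0421·-0.79441/0.18615] = -5.6915 m/s.
|v| = 5.6915 m/s.

5.69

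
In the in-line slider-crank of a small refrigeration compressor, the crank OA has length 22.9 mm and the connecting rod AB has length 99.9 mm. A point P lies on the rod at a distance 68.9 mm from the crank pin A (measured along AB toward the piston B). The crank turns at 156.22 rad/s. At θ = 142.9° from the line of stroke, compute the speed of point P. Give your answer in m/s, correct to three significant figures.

ω = 156.2 rad/s.  Crank-pin speed |V_A| = rω = 3.5774 m/s, perpendicular to OA.
Rod angle: sinφ = −(r/L) sinθ ⇒ φ = -7.948°; ω_rod = −rω cosθ/√(L²−r²sin²θ) = +28.839 rad/s.
V_P = V_A + ω_rod × AP, with AP = 0.0689 m along the rod.
Components: V_Px = −rω sinθ − a·ω_rod·sinφ = -1.8832 m/s;  V_Py = rω cosθ + a·ω_rod·cosφ = -0.88541 m/s.
|V_P| = √(V_Px² + V_Py²) = 2.081 m/s.

2.08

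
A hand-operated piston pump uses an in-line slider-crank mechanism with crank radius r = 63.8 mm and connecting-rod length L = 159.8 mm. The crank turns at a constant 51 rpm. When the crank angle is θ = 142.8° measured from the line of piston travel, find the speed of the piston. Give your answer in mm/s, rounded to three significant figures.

138

ω = 2π·51/60 = 5.341 rad/s
For an in-line slider-crank, x = r cosθ + √(L² − r² sin²θ), so v = −rω sinθ·[1 + r cosθ/√(L² − r² sin²θ)].
With r = 0.0638 m, L = 0.1598 m, θ = 142.8°: √(L² − r² sin²θ) = 0.15507 m.
v = −0.0638·5.341·0.60460·[1 + 0.0638·-0.79653/0.15507] = -0.1385 m/s.
|v| = 0.1385 m/s = 138.5 mm/s.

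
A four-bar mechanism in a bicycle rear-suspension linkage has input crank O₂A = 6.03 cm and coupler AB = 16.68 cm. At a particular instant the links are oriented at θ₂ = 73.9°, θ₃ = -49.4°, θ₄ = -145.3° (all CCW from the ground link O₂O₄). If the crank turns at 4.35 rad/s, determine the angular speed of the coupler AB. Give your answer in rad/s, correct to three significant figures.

ω₂ = 4.35 rad/s
Differentiating the loop-closure r₂e^{iθ₂}+r₃e^{iθ₃}=r₁+r₄e^{iθ₄} gives r₂ω₂e^{iθ₂}+r₃ω₃e^{iθ₃}=r₄ω₄e^{iθ₄}.
Eliminating the other unknown: ω₃ = r₂ω₂ sin(θ₄−θ₂) / [r₃ sin(θ₃−θ₄)].
Numerator sine = +0.63203; denominator sine = +0.99470.
Result = 0.0603·4.35·(+0.63203) / (0.1668·(+0.99470)) = +0.9992 rad/s; magnitude 0.9992 rad/s.

0.999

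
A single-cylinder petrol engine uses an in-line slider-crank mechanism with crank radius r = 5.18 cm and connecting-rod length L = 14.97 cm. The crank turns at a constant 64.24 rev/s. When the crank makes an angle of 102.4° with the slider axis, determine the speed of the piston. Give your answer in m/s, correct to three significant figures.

ω = 2π·64.2 = 403.6 rad/s
For an in-line slider-crank, x = r cosθ + √(L² − r² sin²θ), so v = −rω sinθ·[1 + r cosθ/√(L² − r² sin²θ)].
With r = 0.0518 m, L = 0.1497 m, θ = 102.4°: √(L² − r² sin²θ) = 0.14089 m.
v = −0.0518·403.6·0.97667·[1 + 0.0518·-0.21474/0.14089] = -18.808 m/s.
|v| = 18.808 m/s.

18.8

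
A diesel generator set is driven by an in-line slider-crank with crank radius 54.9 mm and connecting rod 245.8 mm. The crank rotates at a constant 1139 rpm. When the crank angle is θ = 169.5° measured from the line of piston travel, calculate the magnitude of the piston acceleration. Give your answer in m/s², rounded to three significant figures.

ω = 2π·1139/60 = 119.3 rad/s
x(θ) = r cosθ + √(L² − r² sin²θ); with ω constant, a = ω²·d²x/dθ².
d²x/dθ² = −r cosθ − r²(cos2θ)/√u − r⁴ sin²2θ/(4u^{3/2}),  u = L² − r² sin²θ = 0.0603175 m².
Substituting r = 0.0549 m, L = 0.2458 m, θ = 169.5°: d²x/dθ² = +0.042504 m.
a = ω²·d²x/dθ² = (119.3)²·(+0.042504) = +604.69 m/s²;  |a| = 604.69 m/s².

605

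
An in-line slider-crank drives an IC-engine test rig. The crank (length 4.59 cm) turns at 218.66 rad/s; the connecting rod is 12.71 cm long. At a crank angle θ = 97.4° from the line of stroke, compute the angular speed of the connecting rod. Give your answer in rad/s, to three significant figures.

ω = 218.7 rad/s
The rod makes angle φ with the slider axis where L sinφ = r sinθ; differentiating, L cosφ·φ̇ = r ω cosθ.
L cosφ = √(L² − r² sin²θ) = 0.11867 m.
|ω_rod| = r ω |cosθ| / √(L² − r² sin²θ) = 0.0459·218.7·0.12880/0.11867 = 10.893 rad/s.

10.9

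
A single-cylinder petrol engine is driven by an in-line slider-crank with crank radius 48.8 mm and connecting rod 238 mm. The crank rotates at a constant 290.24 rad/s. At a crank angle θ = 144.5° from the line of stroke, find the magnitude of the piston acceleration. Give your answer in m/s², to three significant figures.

ω = 290.2 rad/s
x(θ) = r cosθ + √(L² − r² sin²θ); with ω constant, a = ω²·d²x/dθ².
d²x/dθ² = −r cosθ − r²(cos2θ)/√u − r⁴ sin²2θ/(4u^{3/2}),  u = L² − r² sin²θ = 0.0558409 m².
Substituting r = 0.0488 m, L = 0.238 m, θ = 144.5°: d²x/dθ² = +0.036352 m.
a = ω²·d²x/dθ² = (290.2)²·(+0.036352) = +3062.2 m/s²;  |a| = 3062.2 m/s².

3060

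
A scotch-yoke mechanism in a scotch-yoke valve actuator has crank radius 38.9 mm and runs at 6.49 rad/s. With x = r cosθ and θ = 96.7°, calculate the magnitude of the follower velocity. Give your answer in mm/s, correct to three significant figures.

ω = 6.49 rad/s
x = r cosθ ⇒ ẋ = −rω sinθ.
|v| = rω|sinθ| = 0.0389·6.49·|sin 96.7°| = 0.25074 m/s = 250.74 mm/s.

251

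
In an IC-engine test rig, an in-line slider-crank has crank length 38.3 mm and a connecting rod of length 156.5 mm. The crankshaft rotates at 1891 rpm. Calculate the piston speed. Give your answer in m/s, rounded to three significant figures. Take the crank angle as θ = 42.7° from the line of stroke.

ω = 2π·1891/60 = 198 rad/s
For an in-line slider-crank, x = r cosθ + √(L² − r² sin²θ), so v = −rω sinθ·[1 + r cosθ/√(L² − r² sin²θ)].
With r = 0.0383 m, L = 0.1565 m, θ = 42.7°: √(L² − r² sin²θ) = 0.15433 m.
v = −0.0383·198·0.67816·[1 + 0.0383·0.73491/0.15433] = -6.0815 m/s.
|v| = 6.0815 m/s.

6.08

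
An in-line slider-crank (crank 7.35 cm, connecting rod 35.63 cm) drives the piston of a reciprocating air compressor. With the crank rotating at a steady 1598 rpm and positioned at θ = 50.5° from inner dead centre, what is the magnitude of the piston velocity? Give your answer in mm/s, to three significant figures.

10800

ω = 2π·1598/60 = 167.3 rad/s
For an in-line slider-crank, x = r cosθ + √(L² − r² sin²θ), so v = −rω sinθ·[1 + r cosθ/√(L² − r² sin²θ)].
With r = 0.0735 m, L = 0.3563 m, θ = 50.5°: √(L² − r² sin²θ) = 0.35176 m.
v = −0.0735·167.3·0.77162·[1 + 0.0735·0.63608/0.35176] = -10.752 m/s.
|v| = 10.752 m/s = 10752 mm/s.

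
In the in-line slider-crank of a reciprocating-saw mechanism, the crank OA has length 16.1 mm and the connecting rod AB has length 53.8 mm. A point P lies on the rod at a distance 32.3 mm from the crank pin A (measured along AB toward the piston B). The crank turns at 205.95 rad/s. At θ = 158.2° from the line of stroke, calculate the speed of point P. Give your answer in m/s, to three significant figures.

1.60

ω = 205.9 rad/s.  Crank-pin speed |V_A| = rω = 3.3158 m/s, perpendicular to OA.
Rod angle: sinφ = −(r/L) sinθ ⇒ φ = -6.381°; ω_rod = −rω cosθ/√(L²−r²sin²θ) = +57.581 rad/s.
V_P = V_A + ω_rod × AP, with AP = 0.0323 m along the rod.
Components: V_Px = −rω sinθ − a·ω_rod·sinφ = -1.0247 m/s;  V_Py = rω cosθ + a·ω_rod·cosφ = -1.2303 m/s.
|V_P| = √(V_Px² + V_Py²) = 1.6011 m/s.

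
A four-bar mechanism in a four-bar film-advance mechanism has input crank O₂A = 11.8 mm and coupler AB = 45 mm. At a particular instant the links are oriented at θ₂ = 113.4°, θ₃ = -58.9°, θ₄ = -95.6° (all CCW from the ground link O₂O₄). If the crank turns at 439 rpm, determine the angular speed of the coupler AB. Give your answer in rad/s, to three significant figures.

9.78

ω₂ = 45.97 rad/s (from 439 rpm).
Differentiating the loop-closure r₂e^{iθ₂}+r₃e^{iθ₃}=r₁+r₄e^{iθ₄} gives r₂ω₂e^{iθ₂}+r₃ω₃e^{iθ₃}=r₄ω₄e^{iθ₄}.
Eliminating the other unknown: ω₃ = r₂ω₂ sin(θ₄−θ₂) / [r₃ sin(θ₃−θ₄)].
Numerator sine = +0.48481; denominator sine = +0.59763.
Result = 0.0118·45.97·(+0.48481) / (0.045·(+0.59763)) = +9.7792 rad/s; magnitude 9.7792 rad/s.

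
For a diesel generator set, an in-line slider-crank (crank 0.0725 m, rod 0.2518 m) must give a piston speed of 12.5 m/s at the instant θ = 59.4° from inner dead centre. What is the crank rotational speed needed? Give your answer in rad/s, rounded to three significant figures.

174

For an in-line slider-crank, |v_piston| = rω|sinθ|·[1 + r cosθ/√(L² − r² sin²θ)].
With r = 0.0725 m, L = 0.2518 m, θ = 59.4°: the bracketed kinematic factor |dx/dθ| = 0.071845 m.
ω = v/|dx/dθ| = 12.5/0.071845 = 173.99 rad/s.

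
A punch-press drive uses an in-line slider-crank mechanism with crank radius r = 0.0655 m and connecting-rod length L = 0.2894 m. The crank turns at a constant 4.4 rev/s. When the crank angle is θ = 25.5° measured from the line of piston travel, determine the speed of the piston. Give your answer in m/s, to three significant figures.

0.940

ω = 2π·4.4 = 27.65 rad/s
For an in-line slider-crank, x = r cosθ + √(L² − r² sin²θ), so v = −rω sinθ·[1 + r cosθ/√(L² − r² sin²θ)].
With r = 0.0655 m, L = 0.2894 m, θ = 25.5°: √(L² − r² sin²θ) = 0.28802 m.
v = −0.0655·27.65·0.43051·[1 + 0.0655·0.90259/0.28802] = -0.93959 m/s.
|v| = 0.93959 m/s.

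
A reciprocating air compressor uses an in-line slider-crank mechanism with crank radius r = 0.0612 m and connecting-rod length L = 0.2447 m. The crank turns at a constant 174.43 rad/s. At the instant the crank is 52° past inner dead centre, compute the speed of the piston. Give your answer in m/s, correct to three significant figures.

9.73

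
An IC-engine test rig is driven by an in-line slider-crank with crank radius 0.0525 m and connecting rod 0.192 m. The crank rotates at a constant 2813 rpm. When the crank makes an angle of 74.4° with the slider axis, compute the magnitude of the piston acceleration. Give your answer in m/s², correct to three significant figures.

ω = 2π·2813/60 = 294.6 rad/s
x(θ) = r cosθ + √(L² − r² sin²θ); with ω constant, a = ω²·d²x/dθ².
d²x/dθ² = −r cosθ − r²(cos2θ)/√u − r⁴ sin²2θ/(4u^{3/2}),  u = L² − r² sin²θ = 0.0343071 m².
Substituting r = 0.0525 m, L = 0.192 m, θ = 74.4°: d²x/dθ² = -0.00147 m.
a = ω²·d²x/dθ² = (294.6)²·(-0.00147) = -127.56 m/s²;  |a| = 127.56 m/s².

128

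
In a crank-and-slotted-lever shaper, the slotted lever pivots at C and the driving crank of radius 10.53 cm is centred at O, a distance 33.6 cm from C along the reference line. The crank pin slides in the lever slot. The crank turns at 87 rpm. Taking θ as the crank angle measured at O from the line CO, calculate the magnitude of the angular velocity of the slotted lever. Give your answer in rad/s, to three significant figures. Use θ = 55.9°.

ω = 9.111 rad/s (from 87 rpm).
Crank pin A relative to C: A = (d + r cosθ, r sinθ); lever angle φ = atan2(r sinθ, d + r cosθ).
Differentiating tanφ: φ̇ = rω(d cosθ + r)/(d² + r² + 2dr cosθ).
d² + r² + 2dr cosθ = |CA|² = 0.163656 m²;  d cosθ + r = +0.29367 m.
|ω_lever| = |0.1053·9.111·+0.29367| / 0.163656 = 1.7215 rad/s.

1.72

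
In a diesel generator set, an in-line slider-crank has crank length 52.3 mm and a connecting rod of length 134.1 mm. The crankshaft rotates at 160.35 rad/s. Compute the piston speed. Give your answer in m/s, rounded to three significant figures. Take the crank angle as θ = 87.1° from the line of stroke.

8.55

ω = 160.3 rad/s
For an in-line slider-crank, x = r cosθ + √(L² − r² sin²θ), so v = −rω sinθ·[1 + r cosθ/√(L² − r² sin²θ)].
With r = 0.0523 m, L = 0.1341 m, θ = 87.1°: √(L² − r² sin²θ) = 0.12351 m.
v = −0.0523·160.3·0.99872·[1 + 0.0523·0.05059/0.12351] = -8.555 m/s.
|v| = 8.555 m/s.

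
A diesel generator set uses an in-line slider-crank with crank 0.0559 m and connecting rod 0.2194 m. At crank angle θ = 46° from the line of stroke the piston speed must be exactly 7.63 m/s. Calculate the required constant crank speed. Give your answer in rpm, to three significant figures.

1540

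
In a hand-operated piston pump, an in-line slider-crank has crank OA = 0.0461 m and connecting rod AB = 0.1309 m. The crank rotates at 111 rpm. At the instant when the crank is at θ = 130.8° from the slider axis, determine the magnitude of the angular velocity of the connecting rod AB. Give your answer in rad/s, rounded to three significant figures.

ω = 11.62 rad/s (converted from 111 rpm).
The rod makes angle φ with the slider axis where L sinφ = r sinθ; differentiating, L cosφ·φ̇ = r ω cosθ.
L cosφ = √(L² − r² sin²θ) = 0.12616 m.
|ω_rod| = r ω |cosθ| / √(L² − r² sin²θ) = 0.0461·11.62·0.65342/0.12616 = 2.7753 rad/s.

2.78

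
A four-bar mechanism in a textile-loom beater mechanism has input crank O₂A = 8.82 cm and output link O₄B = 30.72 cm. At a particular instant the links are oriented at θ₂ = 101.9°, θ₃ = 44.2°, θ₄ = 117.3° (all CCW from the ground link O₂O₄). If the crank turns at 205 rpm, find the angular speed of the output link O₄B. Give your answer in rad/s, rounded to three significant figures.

ω₂ = 21.47 rad/s (from 205 rpm).
Differentiating the loop-closure r₂e^{iθ₂}+r₃e^{iθ₃}=r₁+r₄e^{iθ₄} gives r₂ω₂e^{iθ₂}+r₃ω₃e^{iθ₃}=r₄ω₄e^{iθ₄}.
Eliminating the other unknown: ω₄ = r₂ω₂ sin(θ₂−θ₃) / [r₄ sin(θ₄−θ₃)].
Numerator sine = +0.84526; denominator sine = +0.95681.
Result = 0.0882·21.47·(+0.84526) / (0.3072·(+0.95681)) = +5.4449 rad/s; magnitude 5.4449 rad/s.

5.44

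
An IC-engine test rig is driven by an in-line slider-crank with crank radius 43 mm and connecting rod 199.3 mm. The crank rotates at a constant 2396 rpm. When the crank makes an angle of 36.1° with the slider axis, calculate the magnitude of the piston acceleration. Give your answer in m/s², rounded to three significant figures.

ω = 2π·2396/60 = 250.9 rad/s
x(θ) = r cosθ + √(L² − r² sin²θ); with ω constant, a = ω²·d²x/dθ².
d²x/dθ² = −r cosθ − r²(cos2θ)/√u − r⁴ sin²2θ/(4u^{3/2}),  u = L² − r² sin²θ = 0.0390786 m².
Substituting r = 0.043 m, L = 0.1993 m, θ = 36.1°: d²x/dθ² = -0.037703 m.
a = ω²·d²x/dθ² = (250.9)²·(-0.037703) = -2373.6 m/s²;  |a| = 2373.6 m/s².

2370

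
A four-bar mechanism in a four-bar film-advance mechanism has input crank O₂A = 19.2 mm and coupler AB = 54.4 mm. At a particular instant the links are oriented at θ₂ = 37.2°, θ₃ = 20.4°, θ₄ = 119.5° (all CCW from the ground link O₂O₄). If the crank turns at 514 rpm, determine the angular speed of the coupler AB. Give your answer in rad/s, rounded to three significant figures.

19.1

ω₂ = 53.83 rad/s (from 514 rpm).
Differentiating the loop-closure r₂e^{iθ₂}+r₃e^{iθ₃}=r₁+r₄e^{iθ₄} gives r₂ω₂e^{iθ₂}+r₃ω₃e^{iθ₃}=r₄ω₄e^{iθ₄}.
Eliminating the other unknown: ω₃ = r₂ω₂ sin(θ₄−θ₂) / [r₃ sin(θ₃−θ₄)].
Numerator sine = +0.99098; denominator sine = -0.98741.
Result = 0.0192·53.83·(+0.99098) / (0.0544·(-0.98741)) = -19.066 rad/s; magnitude 19.066 rad/s.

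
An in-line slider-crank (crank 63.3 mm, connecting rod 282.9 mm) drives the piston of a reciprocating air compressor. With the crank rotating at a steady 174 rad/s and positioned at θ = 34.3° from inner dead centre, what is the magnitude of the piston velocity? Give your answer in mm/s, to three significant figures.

ω = 174 rad/s
For an in-line slider-crank, x = r cosθ + √(L² − r² sin²θ), so v = −rω sinθ·[1 + r cosθ/√(L² − r² sin²θ)].
With r = 0.0633 m, L = 0.2829 m, θ = 34.3°: √(L² − r² sin²θ) = 0.28064 m.
v = −0.0633·174·0.56353·[1 + 0.0633·0.82610/0.28064] = -7.3633 m/s.
|v| = 7.3633 m/s = 7363.3 mm/s.

7360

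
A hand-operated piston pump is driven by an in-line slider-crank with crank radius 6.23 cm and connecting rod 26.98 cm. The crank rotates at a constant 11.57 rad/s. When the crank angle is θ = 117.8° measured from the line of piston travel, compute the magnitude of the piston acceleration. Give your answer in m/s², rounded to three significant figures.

4.98

ω = 11.57 rad/s
x(θ) = r cosθ + √(L² − r² sin²θ); with ω constant, a = ω²·d²x/dθ².
d²x/dθ² = −r cosθ − r²(cos2θ)/√u − r⁴ sin²2θ/(4u^{3/2}),  u = L² − r² sin²θ = 0.069755 m².
Substituting r = 0.0623 m, L = 0.2698 m, θ = 117.8°: d²x/dθ² = +0.037219 m.
a = ω²·d²x/dθ² = (11.57)²·(+0.037219) = +4.9824 m/s²;  |a| = 4.9824 m/s².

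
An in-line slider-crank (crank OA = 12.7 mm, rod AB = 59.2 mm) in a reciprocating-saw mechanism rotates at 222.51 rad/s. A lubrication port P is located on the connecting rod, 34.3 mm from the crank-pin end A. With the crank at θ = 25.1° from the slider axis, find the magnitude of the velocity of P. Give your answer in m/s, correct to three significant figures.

1.71

ω = 222.5 rad/s.  Crank-pin speed |V_A| = rω = 2.8259 m/s, perpendicular to OA.
Rod angle: sinφ = −(r/L) sinθ ⇒ φ = -5.221°; ω_rod = −rω cosθ/√(L²−r²sin²θ) = -43.407 rad/s.
V_P = V_A + ω_rod × AP, with AP = 0.0343 m along the rod.
Components: V_Px = −rω sinθ − a·ω_rod·sinφ = -1.3342 m/s;  V_Py = rω cosθ + a·ω_rod·cosφ = +1.0763 m/s.
|V_P| = √(V_Px² + V_Py²) = 1.7143 m/s.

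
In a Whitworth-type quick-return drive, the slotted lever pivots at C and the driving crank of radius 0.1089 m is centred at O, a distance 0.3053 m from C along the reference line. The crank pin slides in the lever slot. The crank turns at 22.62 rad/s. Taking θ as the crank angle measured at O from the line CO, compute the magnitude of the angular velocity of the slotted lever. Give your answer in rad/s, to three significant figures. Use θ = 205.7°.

9.07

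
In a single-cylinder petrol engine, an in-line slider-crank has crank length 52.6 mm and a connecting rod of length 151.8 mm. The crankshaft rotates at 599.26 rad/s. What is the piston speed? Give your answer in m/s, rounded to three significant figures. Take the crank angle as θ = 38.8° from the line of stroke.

25.2

ω = 599.3 rad/s
For an in-line slider-crank, x = r cosθ + √(L² − r² sin²θ), so v = −rω sinθ·[1 + r cosθ/√(L² − r² sin²θ)].
With r = 0.0526 m, L = 0.1518 m, θ = 38.8°: √(L² − r² sin²θ) = 0.14818 m.
v = −0.0526·599.3·0.62660·[1 + 0.0526·0.77934/0.14818] = -25.215 m/s.
|v| = 25.215 m/s.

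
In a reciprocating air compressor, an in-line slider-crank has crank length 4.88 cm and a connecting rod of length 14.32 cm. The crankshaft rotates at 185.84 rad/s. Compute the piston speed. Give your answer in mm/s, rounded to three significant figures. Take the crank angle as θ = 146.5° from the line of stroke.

3560

ω = 185.8 rad/s
For an in-line slider-crank, x = r cosθ + √(L² − r² sin²θ), so v = −rω sinθ·[1 + r cosθ/√(L² − r² sin²θ)].
With r = 0.0488 m, L = 0.1432 m, θ = 146.5°: √(L² − r² sin²θ) = 0.14064 m.
v = −0.0488·185.8·0.55194·[1 + 0.0488·-0.83389/0.14064] = -3.5572 m/s.
|v| = 3.5572 m/s = 3557.2 mm/s.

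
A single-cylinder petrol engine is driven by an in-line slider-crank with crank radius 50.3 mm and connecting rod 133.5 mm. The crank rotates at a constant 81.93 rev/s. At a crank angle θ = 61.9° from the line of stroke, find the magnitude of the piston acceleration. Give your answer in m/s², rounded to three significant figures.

ω = 2π·81.9 = 514.8 rad/s
x(θ) = r cosθ + √(L² − r² sin²θ); with ω constant, a = ω²·d²x/dθ².
d²x/dθ² = −r cosθ − r²(cos2θ)/√u − r⁴ sin²2θ/(4u^{3/2}),  u = L² − r² sin²θ = 0.0158535 m².
Substituting r = 0.0503 m, L = 0.1335 m, θ = 61.9°: d²x/dθ² = -0.013067 m.
a = ω²·d²x/dθ² = (514.8)²·(-0.013067) = -3462.8 m/s²;  |a| = 3462.8 m/s².

3460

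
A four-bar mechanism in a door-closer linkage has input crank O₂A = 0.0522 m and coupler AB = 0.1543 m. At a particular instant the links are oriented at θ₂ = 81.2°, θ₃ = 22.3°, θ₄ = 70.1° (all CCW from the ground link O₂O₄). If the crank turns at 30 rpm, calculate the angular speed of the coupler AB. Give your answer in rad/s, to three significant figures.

ω₂ = 3.142 rad/s (from 30 rpm).
Differentiating the loop-closure r₂e^{iθ₂}+r₃e^{iθ₃}=r₁+r₄e^{iθ₄} gives r₂ω₂e^{iθ₂}+r₃ω₃e^{iθ₃}=r₄ω₄e^{iθ₄}.
Eliminating the other unknown: ω₃ = r₂ω₂ sin(θ₄−θ₂) / [r₃ sin(θ₃−θ₄)].
Numerator sine = -0.19252; denominator sine = -0.74080.
Result = 0.0522·3.142·(-0.19252) / (0.1543·(-0.74080)) = +0.2762 rad/s; magnitude 0.2762 rad/s.

0.276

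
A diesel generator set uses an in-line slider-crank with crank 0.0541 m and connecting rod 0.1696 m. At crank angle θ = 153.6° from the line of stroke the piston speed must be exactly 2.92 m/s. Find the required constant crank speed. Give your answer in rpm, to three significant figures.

1630

For an in-line slider-crank, |v_piston| = rω|sinθ|·[1 + r cosθ/√(L² − r² sin²θ)].
With r = 0.0541 m, L = 0.1696 m, θ = 153.6°: the bracketed kinematic factor |dx/dθ| = 0.017112 m.
ω = v/|dx/dθ| = 2.92/0.017112 = 170.64 rad/s.
N = 60ω/(2π) = 1629.5 rpm.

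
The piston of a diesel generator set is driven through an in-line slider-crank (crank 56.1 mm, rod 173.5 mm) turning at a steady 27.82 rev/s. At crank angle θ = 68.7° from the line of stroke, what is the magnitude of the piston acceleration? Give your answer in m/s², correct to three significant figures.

202

ω = 2π·27.8 = 174.8 rad/s
x(θ) = r cosθ + √(L² − r² sin²θ); with ω constant, a = ω²·d²x/dθ².
d²x/dθ² = −r cosθ − r²(cos2θ)/√u − r⁴ sin²2θ/(4u^{3/2}),  u = L² − r² sin²θ = 0.0273703 m².
Substituting r = 0.0561 m, L = 0.1735 m, θ = 68.7°: d²x/dθ² = -0.0066259 m.
a = ω²·d²x/dθ² = (174.8)²·(-0.0066259) = -202.45 m/s²;  |a| = 202.45 m/s².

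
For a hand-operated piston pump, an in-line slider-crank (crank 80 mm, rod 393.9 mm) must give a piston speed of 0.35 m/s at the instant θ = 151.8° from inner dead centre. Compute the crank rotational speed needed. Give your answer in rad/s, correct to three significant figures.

For an in-line slider-crank, |v_piston| = rω|sinθ|·[1 + r cosθ/√(L² − r² sin²θ)].
With r = 0.08 m, L = 0.3939 m, θ = 151.8°: the bracketed kinematic factor |dx/dθ| = 0.031006 m.
ω = v/|dx/dθ| = 0.35/0.031006 = 11.288 rad/s.

11.3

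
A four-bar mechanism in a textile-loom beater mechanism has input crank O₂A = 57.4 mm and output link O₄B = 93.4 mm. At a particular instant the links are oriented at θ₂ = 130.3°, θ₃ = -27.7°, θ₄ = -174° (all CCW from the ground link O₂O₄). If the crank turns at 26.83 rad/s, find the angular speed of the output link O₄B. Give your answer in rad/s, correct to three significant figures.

11.1

ω₂ = 26.83 rad/s
Differentiating the loop-closure r₂e^{iθ₂}+r₃e^{iθ₃}=r₁+r₄e^{iθ₄} gives r₂ω₂e^{iθ₂}+r₃ω₃e^{iθ₃}=r₄ω₄e^{iθ₄}.
Eliminating the other unknown: ω₄ = r₂ω₂ sin(θ₂−θ₃) / [r₄ sin(θ₄−θ₃)].
Numerator sine = +0.37461; denominator sine = -0.55484.
Result = 0.0574·26.83·(+0.37461) / (0.0934·(-0.55484)) = -11.132 rad/s; magnitude 11.132 rad/s.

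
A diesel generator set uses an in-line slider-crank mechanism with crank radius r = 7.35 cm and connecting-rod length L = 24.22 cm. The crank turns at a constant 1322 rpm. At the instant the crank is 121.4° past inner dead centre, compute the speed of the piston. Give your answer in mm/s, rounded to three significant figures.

7260

ω = 2π·1322/60 = 138.4 rad/s
For an in-line slider-crank, x = r cosθ + √(L² − r² sin²θ), so v = −rω sinθ·[1 + r cosθ/√(L² − r² sin²θ)].
With r = 0.0735 m, L = 0.2422 m, θ = 121.4°: √(L² − r² sin²θ) = 0.23393 m.
v = −0.0735·138.4·0.85355·[1 + 0.0735·-0.52101/0.23393] = -7.2634 m/s.
|v| = 7.2634 m/s = 7263.4 mm/s.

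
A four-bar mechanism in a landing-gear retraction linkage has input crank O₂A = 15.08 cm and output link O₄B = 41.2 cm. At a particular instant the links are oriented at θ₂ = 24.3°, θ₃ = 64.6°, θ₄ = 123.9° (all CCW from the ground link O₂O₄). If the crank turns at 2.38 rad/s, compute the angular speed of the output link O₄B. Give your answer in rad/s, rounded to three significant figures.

0.655

ω₂ = 2.38 rad/s
Differentiating the loop-closure r₂e^{iθ₂}+r₃e^{iθ₃}=r₁+r₄e^{iθ₄} gives r₂ω₂e^{iθ₂}+r₃ω₃e^{iθ₃}=r₄ω₄e^{iθ₄}.
Eliminating the other unknown: ω₄ = r₂ω₂ sin(θ₂−θ₃) / [r₄ sin(θ₄−θ₃)].
Numerator sine = -0.64679; denominator sine = +0.85985.
Result = 0.1508·2.38·(-0.64679) / (0.412·(+0.85985)) = -0.65527 rad/s; magnitude 0.65527 rad/s.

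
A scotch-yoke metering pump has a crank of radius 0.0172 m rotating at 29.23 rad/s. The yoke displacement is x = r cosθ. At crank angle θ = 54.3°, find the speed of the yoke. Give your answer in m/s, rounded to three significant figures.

ω = 29.23 rad/s
x = r cosθ ⇒ ẋ = −rω sinθ.
|v| = rω|sinθ| = 0.0172·29.23·|sin 54.3°| = 0.40828 m/s.

0.408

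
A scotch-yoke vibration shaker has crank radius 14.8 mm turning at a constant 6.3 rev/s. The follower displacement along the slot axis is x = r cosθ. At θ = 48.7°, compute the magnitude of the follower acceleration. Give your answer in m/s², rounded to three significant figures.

ω = 39.58 rad/s (from 6.3 rev/s).
x = r cosθ ⇒ ẍ = −rω² cosθ (ω constant).
|a| = rω²|cosθ| = 0.0148·(39.58)²·|cos 48.7°| = 15.306 m/s².

15.3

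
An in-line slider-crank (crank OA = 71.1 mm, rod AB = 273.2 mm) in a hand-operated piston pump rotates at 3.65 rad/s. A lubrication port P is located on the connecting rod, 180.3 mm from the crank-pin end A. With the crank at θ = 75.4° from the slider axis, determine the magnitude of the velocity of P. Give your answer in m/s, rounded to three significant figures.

ω = 3.65 rad/s.  Crank-pin speed |V_A| = rω = 0.25951 m/s, perpendicular to OA.
Rod angle: sinφ = −(r/L) sinθ ⇒ φ = -14.587°; ω_rod = −rω cosθ/√(L²−r²sin²θ) = -0.24742 rad/s.
V_P = V_A + ω_rod × AP, with AP = 0.1803 m along the rod.
Components: V_Px = −rω sinθ − a·ω_rod·sinφ = -0.26237 m/s;  V_Py = rω cosθ + a·ω_rod·cosφ = +0.022244 m/s.
|V_P| = √(V_Px² + V_Py²) = 0.26331 m/s.

0.263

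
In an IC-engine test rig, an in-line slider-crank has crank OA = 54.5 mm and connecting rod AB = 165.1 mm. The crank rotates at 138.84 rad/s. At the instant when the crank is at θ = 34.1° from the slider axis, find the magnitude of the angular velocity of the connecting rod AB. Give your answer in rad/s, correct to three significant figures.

38.6

ω = 138.8 rad/s
The rod makes angle φ with the slider axis where L sinφ = r sinθ; differentiating, L cosφ·φ̇ = r ω cosθ.
L cosφ = √(L² − r² sin²θ) = 0.16225 m.
|ω_rod| = r ω |cosθ| / √(L² − r² sin²θ) = 0.0545·138.8·0.82806/0.16225 = 38.618 rad/s.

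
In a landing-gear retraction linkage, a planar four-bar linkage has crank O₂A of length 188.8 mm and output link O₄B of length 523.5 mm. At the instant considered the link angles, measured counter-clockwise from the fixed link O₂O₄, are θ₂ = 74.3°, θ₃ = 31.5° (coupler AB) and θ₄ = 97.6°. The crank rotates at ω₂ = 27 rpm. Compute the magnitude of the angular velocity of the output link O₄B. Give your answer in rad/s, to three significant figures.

0.758

ω₂ = 2.827 rad/s (from 27 rpm).
Differentiating the loop-closure r₂e^{iθ₂}+r₃e^{iθ₃}=r₁+r₄e^{iθ₄} gives r₂ω₂e^{iθ₂}+r₃ω₃e^{iθ₃}=r₄ω₄e^{iθ₄}.
Eliminating the other unknown: ω₄ = r₂ω₂ sin(θ₂−θ₃) / [r₄ sin(θ₄−θ₃)].
Numerator sine = +0.67944; denominator sine = +0.91425.
Result = 0.1888·2.827·(+0.67944) / (0.5235·(+0.91425)) = +0.75781 rad/s; magnitude 0.75781 rad/s.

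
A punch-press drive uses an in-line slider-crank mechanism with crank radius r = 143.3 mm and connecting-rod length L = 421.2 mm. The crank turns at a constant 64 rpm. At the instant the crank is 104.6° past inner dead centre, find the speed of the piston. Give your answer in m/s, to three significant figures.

ω = 2π·64/60 = 6.702 rad/s
For an in-line slider-crank, x = r cosθ + √(L² − r² sin²θ), so v = −rω sinθ·[1 + r cosθ/√(L² − r² sin²θ)].
With r = 0.1433 m, L = 0.4212 m, θ = 104.6°: √(L² − r² sin²θ) = 0.39772 m.
v = −0.1433·6.702·0.96771·[1 + 0.1433·-0.25207/0.39772] = -0.84498 m/s.
|v| = 0.84498 m/s.

0.845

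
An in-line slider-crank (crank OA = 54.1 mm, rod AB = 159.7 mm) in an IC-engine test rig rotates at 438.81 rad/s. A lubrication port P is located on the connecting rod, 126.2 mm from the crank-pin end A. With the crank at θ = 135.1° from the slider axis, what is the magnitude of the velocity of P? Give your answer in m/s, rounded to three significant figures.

ω = 438.8 rad/s.  Crank-pin speed |V_A| = rω = 23.74 m/s, perpendicular to OA.
Rod angle: sinφ = −(r/L) sinθ ⇒ φ = -13.835°; ω_rod = −rω cosθ/√(L²−r²sin²θ) = +108.44 rad/s.
V_P = V_A + ω_rod × AP, with AP = 0.1262 m along the rod.
Components: V_Px = −rω sinθ − a·ω_rod·sinφ = -13.485 m/s;  V_Py = rω cosθ + a·ω_rod·cosφ = -3.5274 m/s.
|V_P| = √(V_Px² + V_Py²) = 13.938 m/s.

13.9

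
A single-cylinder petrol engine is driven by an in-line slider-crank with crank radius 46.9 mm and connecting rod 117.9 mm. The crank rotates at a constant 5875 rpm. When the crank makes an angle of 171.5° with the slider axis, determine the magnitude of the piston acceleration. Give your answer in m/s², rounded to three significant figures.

ω = 2π·5875/60 = 615.2 rad/s
x(θ) = r cosθ + √(L² − r² sin²θ); with ω constant, a = ω²·d²x/dθ².
d²x/dθ² = −r cosθ − r²(cos2θ)/√u − r⁴ sin²2θ/(4u^{3/2}),  u = L² − r² sin²θ = 0.0138524 m².
Substituting r = 0.0469 m, L = 0.1179 m, θ = 171.5°: d²x/dθ² = +0.028449 m.
a = ω²·d²x/dθ² = (615.2)²·(+0.028449) = +10768 m/s²;  |a| = 10768 m/s².

10800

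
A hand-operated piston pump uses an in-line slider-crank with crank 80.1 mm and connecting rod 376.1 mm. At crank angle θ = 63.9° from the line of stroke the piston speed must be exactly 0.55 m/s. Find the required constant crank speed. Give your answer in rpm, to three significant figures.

For an in-line slider-crank, |v_piston| = rω|sinθ|·[1 + r cosθ/√(L² − r² sin²θ)].
With r = 0.0801 m, L = 0.3761 m, θ = 63.9°: the bracketed kinematic factor |dx/dθ| = 0.078799 m.
ω = v/|dx/dθ| = 0.55/0.078799 = 6.9798 rad/s.
N = 60ω/(2π) = 66.652 rpm.

66.7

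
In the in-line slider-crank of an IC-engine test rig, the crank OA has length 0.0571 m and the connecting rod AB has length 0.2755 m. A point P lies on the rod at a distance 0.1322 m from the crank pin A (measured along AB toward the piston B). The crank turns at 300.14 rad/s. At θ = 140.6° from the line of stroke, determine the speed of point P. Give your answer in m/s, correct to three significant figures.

ω = 300.1 rad/s.  Crank-pin speed |V_A| = rω = 17.138 m/s, perpendicular to OA.
Rod angle: sinφ = −(r/L) sinθ ⇒ φ = -7.559°; ω_rod = −rω cosθ/√(L²−r²sin²θ) = +48.491 rad/s.
V_P = V_A + ω_rod × AP, with AP = 0.1322 m along the rod.
Components: V_Px = −rω sinθ − a·ω_rod·sinφ = -10.035 m/s;  V_Py = rω cosθ + a·ω_rod·cosφ = -6.8883 m/s.
|V_P| = √(V_Px² + V_Py²) = 12.171 m/s.

12.2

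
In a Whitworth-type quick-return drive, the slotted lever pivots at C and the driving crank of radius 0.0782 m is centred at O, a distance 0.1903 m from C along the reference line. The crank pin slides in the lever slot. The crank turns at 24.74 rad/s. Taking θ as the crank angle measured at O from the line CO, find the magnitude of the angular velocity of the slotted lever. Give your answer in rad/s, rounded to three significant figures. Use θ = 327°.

6.84

ω = 24.74 rad/s
Crank pin A relative to C: A = (d + r cosθ, r sinθ); lever angle φ = atan2(r sinθ, d + r cosθ).
Differentiating tanφ: φ̇ = rω(d cosθ + r)/(d² + r² + 2dr cosθ).
d² + r² + 2dr cosθ = |CA|² = 0.0672906 m²;  d cosθ + r = +0.2378 m.
|ω_lever| = |0.0782·24.74·+0.2378| / 0.0672906 = 6.8369 rad/s.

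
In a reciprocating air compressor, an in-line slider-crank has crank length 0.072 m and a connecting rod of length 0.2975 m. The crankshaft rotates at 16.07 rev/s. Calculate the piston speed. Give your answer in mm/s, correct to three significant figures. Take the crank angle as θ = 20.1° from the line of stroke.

3070

ω = 2π·16.1 = 101 rad/s
For an in-line slider-crank, x = r cosθ + √(L² − r² sin²θ), so v = −rω sinθ·[1 + r cosθ/√(L² − r² sin²θ)].
With r = 0.072 m, L = 0.2975 m, θ = 20.1°: √(L² − r² sin²θ) = 0.29647 m.
v = −0.072·101·0.34366·[1 + 0.072·0.93909/0.29647] = -3.0682 m/s.
|v| = 3.0682 m/s = 3068.2 mm/s.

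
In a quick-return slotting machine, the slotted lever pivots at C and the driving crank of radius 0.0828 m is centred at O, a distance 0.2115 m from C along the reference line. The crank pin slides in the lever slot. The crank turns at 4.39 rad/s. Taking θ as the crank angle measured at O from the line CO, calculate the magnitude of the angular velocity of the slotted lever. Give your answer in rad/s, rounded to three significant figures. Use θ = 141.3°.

1.23

ω = 4.39 rad/s
Crank pin A relative to C: A = (d + r cosθ, r sinθ); lever angle φ = atan2(r sinθ, d + r cosθ).
Differentiating tanφ: φ̇ = rω(d cosθ + r)/(d² + r² + 2dr cosθ).
d² + r² + 2dr cosθ = |CA|² = 0.024254 m²;  d cosθ + r = -0.082261 m.
|ω_lever| = |0.0828·4.39·-0.082261| / 0.024254 = 1.2328 rad/s.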